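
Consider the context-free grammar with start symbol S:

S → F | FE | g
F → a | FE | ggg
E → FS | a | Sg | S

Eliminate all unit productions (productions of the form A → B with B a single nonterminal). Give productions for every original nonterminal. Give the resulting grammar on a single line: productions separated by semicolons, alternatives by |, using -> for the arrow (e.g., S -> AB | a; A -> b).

Unit productions: E->S, S->F.
Unit pairs (A ⇒* B via units): (E,F), (E,S), (S,F).
S: inherits non-unit rules of {F, S} → FE | a | g | ggg.
E: inherits non-unit rules of {E, F, S} → FE | FS | Sg | a | g | ggg.
F: inherits non-unit rules of {F} → FE | a | ggg.

S -> a | g | FE | ggg; E -> a | g | FE | FS | Sg | ggg; F -> a | FE | ggg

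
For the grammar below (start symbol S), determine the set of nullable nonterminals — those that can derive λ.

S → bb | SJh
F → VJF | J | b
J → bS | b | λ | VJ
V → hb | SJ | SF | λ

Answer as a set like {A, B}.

{F, J, V}

Directly nullable (have an ε-rule): {J, V}.
F is nullable via F -> J (every symbol on the right is already known nullable).
Not nullable: S — each has a terminal in every rule's right-hand side or depends on a non-nullable symbol.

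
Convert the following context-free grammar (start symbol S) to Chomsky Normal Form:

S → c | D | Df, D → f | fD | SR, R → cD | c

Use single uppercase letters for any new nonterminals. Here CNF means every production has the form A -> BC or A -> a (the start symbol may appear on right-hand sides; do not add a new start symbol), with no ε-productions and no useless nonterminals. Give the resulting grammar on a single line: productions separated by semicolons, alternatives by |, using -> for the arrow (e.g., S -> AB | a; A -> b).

No ε-productions.
After unit-elimination: S -> c | f | Df | SR | fD; D -> f | SR | fD; R -> c | cD.
TERM: introduce B -> c, A -> f and substitute in every rule of length ≥2.

S -> c | f | AD | DA | SR; A -> f; B -> c; D -> f | AD | SR; R -> c | BD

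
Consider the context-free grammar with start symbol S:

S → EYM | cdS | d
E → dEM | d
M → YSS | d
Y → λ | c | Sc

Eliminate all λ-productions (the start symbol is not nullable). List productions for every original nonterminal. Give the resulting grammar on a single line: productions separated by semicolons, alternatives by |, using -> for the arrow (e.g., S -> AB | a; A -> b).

S -> d | EM | EYM | cdS; E -> d | dEM; M -> d | SS | YSS; Y -> c | Sc

Nullable set: {Y}.
S -> EYM: Y nullable, giving EM | EYM.
M -> YSS: Y nullable, giving SS | YSS.
Drop Y -> λ.
Unchanged (no nullable symbols): S -> cdS; S -> d; E -> d; E -> dEM; M -> d; Y -> Sc; Y -> c.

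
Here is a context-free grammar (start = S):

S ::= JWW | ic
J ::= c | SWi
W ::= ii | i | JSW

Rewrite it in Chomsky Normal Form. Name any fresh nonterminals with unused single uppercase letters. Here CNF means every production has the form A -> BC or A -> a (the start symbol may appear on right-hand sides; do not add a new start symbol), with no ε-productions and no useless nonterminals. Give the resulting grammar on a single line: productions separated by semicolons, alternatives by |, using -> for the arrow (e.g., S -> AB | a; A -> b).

S -> AB | JD; A -> i; B -> c; C -> WA; D -> WW; E -> SW; J -> c | SC; W -> i | AA | JE

No ε-productions.
No unit productions to eliminate.
TERM: introduce B -> c, A -> i and substitute in every rule of length ≥2.
BIN: J -> SWA becomes J -> SC, C -> WA; S -> JWW becomes S -> JD, D -> WW; W -> JSW becomes W -> JE, E -> SW.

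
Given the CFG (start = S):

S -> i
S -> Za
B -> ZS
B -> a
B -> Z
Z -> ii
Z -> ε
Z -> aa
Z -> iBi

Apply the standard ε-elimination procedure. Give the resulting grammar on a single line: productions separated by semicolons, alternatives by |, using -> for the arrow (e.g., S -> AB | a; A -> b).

Nullable set: {B, Z}.
S -> Za: Z nullable, giving Za | a.
B -> Z: Z nullable, giving Z.
B -> ZS: Z nullable, giving S | ZS.
Drop Z -> ε.
Z -> iBi: B nullable, giving iBi | ii.
Unchanged (no nullable symbols): S -> i; B -> a; Z -> aa; Z -> ii.

S -> a | i | Za; B -> S | Z | a | ZS; Z -> aa | ii | iBi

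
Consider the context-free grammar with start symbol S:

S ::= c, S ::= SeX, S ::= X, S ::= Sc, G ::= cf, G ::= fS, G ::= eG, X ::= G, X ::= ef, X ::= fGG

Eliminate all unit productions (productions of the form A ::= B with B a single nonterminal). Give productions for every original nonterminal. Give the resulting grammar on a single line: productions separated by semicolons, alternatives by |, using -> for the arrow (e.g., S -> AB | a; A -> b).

S -> c | Sc | cf | eG | ef | fS | SeX | fGG; G -> cf | eG | fS; X -> cf | eG | ef | fS | fGG

Unit productions: S->X, X->G.
Unit pairs (A ⇒* B via units): (S,G), (S,X), (X,G).
S: inherits non-unit rules of {G, S, X} → Sc | SeX | c | cf | eG | ef | fGG | fS.
G: inherits non-unit rules of {G} → cf | eG | fS.
X: inherits non-unit rules of {G, X} → cf | eG | ef | fGG | fS.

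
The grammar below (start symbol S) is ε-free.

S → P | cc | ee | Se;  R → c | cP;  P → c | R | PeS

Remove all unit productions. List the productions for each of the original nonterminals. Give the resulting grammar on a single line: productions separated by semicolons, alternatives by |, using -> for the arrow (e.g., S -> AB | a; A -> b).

S -> c | Se | cP | cc | ee | PeS; P -> c | cP | PeS; R -> c | cP

Unit productions: P->R, S->P.
Unit pairs (A ⇒* B via units): (P,R), (S,P), (S,R).
S: inherits non-unit rules of {P, R, S} → PeS | Se | c | cP | cc | ee.
P: inherits non-unit rules of {P, R} → PeS | c | cP.
R: inherits non-unit rules of {R} → c | cP.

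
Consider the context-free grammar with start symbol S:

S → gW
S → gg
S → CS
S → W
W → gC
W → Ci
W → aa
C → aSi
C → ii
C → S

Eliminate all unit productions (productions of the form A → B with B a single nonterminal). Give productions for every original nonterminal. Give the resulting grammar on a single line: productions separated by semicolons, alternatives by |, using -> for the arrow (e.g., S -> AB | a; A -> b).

S -> CS | Ci | aa | gC | gW | gg; C -> CS | Ci | aa | gC | gW | gg | ii | aSi; W -> Ci | aa | gC

Unit productions: C->S, S->W.
Unit pairs (A ⇒* B via units): (C,S), (C,W), (S,W).
S: inherits non-unit rules of {S, W} → CS | Ci | aa | gC | gW | gg.
C: inherits non-unit rules of {C, S, W} → CS | Ci | aSi | aa | gC | gW | gg | ii.
W: inherits non-unit rules of {W} → Ci | aa | gC.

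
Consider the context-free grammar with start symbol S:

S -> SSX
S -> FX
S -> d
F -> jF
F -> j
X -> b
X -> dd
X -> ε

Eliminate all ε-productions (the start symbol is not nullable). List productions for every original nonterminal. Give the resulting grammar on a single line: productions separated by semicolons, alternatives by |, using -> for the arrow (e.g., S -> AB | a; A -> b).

Nullable set: {X}.
S -> FX: X nullable, giving F | FX.
S -> SSX: X nullable, giving SS | SSX.
Drop X -> ε.
Unchanged (no nullable symbols): S -> d; F -> j; F -> jF; X -> b; X -> dd.

S -> F | d | FX | SS | SSX; F -> j | jF; X -> b | dd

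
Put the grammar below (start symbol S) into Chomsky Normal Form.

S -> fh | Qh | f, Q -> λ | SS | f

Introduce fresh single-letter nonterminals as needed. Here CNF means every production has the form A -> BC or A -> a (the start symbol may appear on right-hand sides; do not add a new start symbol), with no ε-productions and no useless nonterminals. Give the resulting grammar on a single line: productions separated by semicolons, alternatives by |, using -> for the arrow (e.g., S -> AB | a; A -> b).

S -> f | h | BA | QA; A -> h; B -> f; Q -> f | SS

Nullable: {Q}; after ε-elimination: S -> f | h | Qh | fh; Q -> f | SS.
No unit productions to eliminate.
TERM: introduce B -> f, A -> h and substitute in every rule of length ≥2.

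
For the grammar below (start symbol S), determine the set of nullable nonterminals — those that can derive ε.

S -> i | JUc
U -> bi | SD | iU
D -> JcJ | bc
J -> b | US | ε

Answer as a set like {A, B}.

Directly nullable (have an ε-rule): {J}.
Not nullable: D, S, U — each has a terminal in every rule's right-hand side or depends on a non-nullable symbol.

{J}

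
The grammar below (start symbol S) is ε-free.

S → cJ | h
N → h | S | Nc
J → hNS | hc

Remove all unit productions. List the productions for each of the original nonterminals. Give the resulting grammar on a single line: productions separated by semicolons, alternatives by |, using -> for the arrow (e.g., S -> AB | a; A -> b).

Unit productions: N->S.
Unit pairs (A ⇒* B via units): (N,S).
S: inherits non-unit rules of {S} → cJ | h.
J: inherits non-unit rules of {J} → hNS | hc.
N: inherits non-unit rules of {N, S} → Nc | cJ | h.

S -> h | cJ; J -> hc | hNS; N -> h | Nc | cJ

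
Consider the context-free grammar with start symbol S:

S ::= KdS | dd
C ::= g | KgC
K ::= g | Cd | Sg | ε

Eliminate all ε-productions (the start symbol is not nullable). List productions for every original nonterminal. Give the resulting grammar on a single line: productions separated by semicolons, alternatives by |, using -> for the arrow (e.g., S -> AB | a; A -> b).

Nullable set: {K}.
S -> KdS: K nullable, giving KdS | dS.
C -> KgC: K nullable, giving KgC | gC.
Drop K -> ε.
Unchanged (no nullable symbols): S -> dd; C -> g; K -> Cd; K -> Sg; K -> g.

S -> dS | dd | KdS; C -> g | gC | KgC; K -> g | Cd | Sg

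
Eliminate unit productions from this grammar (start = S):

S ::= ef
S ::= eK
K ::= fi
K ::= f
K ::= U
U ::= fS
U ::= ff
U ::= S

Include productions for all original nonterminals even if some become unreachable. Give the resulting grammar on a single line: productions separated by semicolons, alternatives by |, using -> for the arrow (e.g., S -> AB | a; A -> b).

Unit productions: K->U, U->S.
Unit pairs (A ⇒* B via units): (K,S), (K,U), (U,S).
S: inherits non-unit rules of {S} → eK | ef.
K: inherits non-unit rules of {K, S, U} → eK | ef | f | fS | ff | fi.
U: inherits non-unit rules of {S, U} → eK | ef | fS | ff.

S -> eK | ef; K -> f | eK | ef | fS | ff | fi; U -> eK | ef | fS | ff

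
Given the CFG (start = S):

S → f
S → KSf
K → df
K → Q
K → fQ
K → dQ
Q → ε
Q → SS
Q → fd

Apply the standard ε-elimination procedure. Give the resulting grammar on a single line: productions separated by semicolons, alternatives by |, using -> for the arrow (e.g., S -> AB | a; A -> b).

Nullable set: {K, Q}.
S -> KSf: K nullable, giving KSf | Sf.
K -> Q: Q nullable, giving Q.
K -> dQ: Q nullable, giving d | dQ.
K -> fQ: Q nullable, giving f | fQ.
Drop Q -> ε.
Unchanged (no nullable symbols): S -> f; K -> df; Q -> SS; Q -> fd.

S -> f | Sf | KSf; K -> Q | d | f | dQ | df | fQ; Q -> SS | fd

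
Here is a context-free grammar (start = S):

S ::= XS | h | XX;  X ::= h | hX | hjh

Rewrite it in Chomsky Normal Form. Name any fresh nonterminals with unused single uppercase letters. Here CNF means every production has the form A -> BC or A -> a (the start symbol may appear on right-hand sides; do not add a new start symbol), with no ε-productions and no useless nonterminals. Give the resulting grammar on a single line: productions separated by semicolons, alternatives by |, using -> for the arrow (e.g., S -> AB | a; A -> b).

No ε-productions.
No unit productions to eliminate.
TERM: introduce A -> h, B -> j and substitute in every rule of length ≥2.
BIN: X -> ABA becomes X -> AC, C -> BA.

S -> h | XS | XX; A -> h; B -> j; C -> BA; X -> h | AC | AX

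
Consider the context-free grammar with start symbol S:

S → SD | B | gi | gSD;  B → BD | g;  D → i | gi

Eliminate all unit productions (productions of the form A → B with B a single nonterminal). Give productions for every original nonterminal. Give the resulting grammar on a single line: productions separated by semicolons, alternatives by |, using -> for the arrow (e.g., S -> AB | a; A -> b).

Unit productions: S->B.
Unit pairs (A ⇒* B via units): (S,B).
S: inherits non-unit rules of {B, S} → BD | SD | g | gSD | gi.
B: inherits non-unit rules of {B} → BD | g.
D: inherits non-unit rules of {D} → gi | i.

S -> g | BD | SD | gi | gSD; B -> g | BD; D -> i | gi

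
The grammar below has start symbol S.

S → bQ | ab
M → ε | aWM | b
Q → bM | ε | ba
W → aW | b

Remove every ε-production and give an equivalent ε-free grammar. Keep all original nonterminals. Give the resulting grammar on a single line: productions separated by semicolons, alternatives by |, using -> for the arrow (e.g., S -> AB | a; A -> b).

Nullable set: {M, Q}.
S -> bQ: Q nullable, giving b | bQ.
Drop M -> ε.
M -> aWM: M nullable, giving aW | aWM.
Drop Q -> ε.
Q -> bM: M nullable, giving b | bM.
Unchanged (no nullable symbols): S -> ab; M -> b; Q -> ba; W -> aW; W -> b.

S -> b | ab | bQ; M -> b | aW | aWM; Q -> b | bM | ba; W -> b | aW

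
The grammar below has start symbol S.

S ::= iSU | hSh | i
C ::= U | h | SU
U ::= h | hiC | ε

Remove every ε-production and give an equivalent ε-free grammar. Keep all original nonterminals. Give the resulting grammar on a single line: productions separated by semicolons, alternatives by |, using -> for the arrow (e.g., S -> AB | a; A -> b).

S -> i | iS | hSh | iSU; C -> S | U | h | SU; U -> h | hi | hiC

Nullable set: {C, U}.
S -> iSU: U nullable, giving iS | iSU.
C -> SU: U nullable, giving S | SU.
C -> U: U nullable, giving U.
Drop U -> ε.
U -> hiC: C nullable, giving hi | hiC.
Unchanged (no nullable symbols): S -> hSh; S -> i; C -> h; U -> h.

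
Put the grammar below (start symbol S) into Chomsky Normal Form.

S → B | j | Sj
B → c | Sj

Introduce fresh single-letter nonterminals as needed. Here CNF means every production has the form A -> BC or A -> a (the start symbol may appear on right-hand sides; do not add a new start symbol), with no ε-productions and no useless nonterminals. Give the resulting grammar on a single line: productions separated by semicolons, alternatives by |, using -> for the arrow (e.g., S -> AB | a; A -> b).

No ε-productions.
After unit-elimination: S -> c | j | Sj; B -> c | Sj.
TERM: introduce A -> j and substitute in every rule of length ≥2.
Drop unreachable/unproductive: B.

S -> c | j | SA; A -> j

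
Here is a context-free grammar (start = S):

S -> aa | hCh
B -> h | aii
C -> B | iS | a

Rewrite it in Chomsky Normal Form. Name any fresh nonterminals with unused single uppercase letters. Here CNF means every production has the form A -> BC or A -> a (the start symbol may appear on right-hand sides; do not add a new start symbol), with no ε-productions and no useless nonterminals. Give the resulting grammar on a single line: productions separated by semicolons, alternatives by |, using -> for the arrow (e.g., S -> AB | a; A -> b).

No ε-productions.
After unit-elimination: S -> aa | hCh; B -> h | aii; C -> a | h | iS | aii.
TERM: introduce A -> a, E -> h, D -> i and substitute in every rule of length ≥2.
BIN: B -> ADD becomes B -> AF, F -> DD; C -> ADD becomes C -> AG, G -> DD; S -> ECE becomes S -> EH, H -> CE.
Drop unreachable/unproductive: B.

S -> AA | EH; A -> a; C -> a | h | AG | DS; D -> i; E -> h; G -> DD; H -> CE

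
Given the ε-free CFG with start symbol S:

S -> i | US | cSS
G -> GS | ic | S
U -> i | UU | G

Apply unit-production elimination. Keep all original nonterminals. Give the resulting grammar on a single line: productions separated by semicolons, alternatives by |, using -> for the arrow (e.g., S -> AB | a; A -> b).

Unit productions: G->S, U->G.
Unit pairs (A ⇒* B via units): (G,S), (U,G), (U,S).
S: inherits non-unit rules of {S} → US | cSS | i.
G: inherits non-unit rules of {G, S} → GS | US | cSS | i | ic.
U: inherits non-unit rules of {G, S, U} → GS | US | UU | cSS | i | ic.

S -> i | US | cSS; G -> i | GS | US | ic | cSS; U -> i | GS | US | UU | ic | cSS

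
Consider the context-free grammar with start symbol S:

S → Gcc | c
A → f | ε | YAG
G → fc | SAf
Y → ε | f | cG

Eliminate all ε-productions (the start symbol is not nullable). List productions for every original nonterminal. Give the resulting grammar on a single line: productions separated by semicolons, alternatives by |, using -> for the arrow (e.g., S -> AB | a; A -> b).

S -> c | Gcc; A -> G | f | AG | YG | YAG; G -> Sf | fc | SAf; Y -> f | cG

Nullable set: {A, Y}.
Drop A -> ε.
A -> YAG: Y, A nullable, giving AG | G | YAG | YG.
G -> SAf: A nullable, giving SAf | Sf.
Drop Y -> ε.
Unchanged (no nullable symbols): S -> Gcc; S -> c; A -> f; G -> fc; Y -> cG; Y -> f.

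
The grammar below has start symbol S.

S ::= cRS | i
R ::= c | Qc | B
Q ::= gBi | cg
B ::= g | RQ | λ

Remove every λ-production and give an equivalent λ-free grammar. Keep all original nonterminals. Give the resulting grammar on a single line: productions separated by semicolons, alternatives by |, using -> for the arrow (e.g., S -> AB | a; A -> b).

S -> i | cS | cRS; B -> Q | g | RQ; Q -> cg | gi | gBi; R -> B | c | Qc

Nullable set: {B, R}.
S -> cRS: R nullable, giving cRS | cS.
Drop B -> λ.
B -> RQ: R nullable, giving Q | RQ.
Q -> gBi: B nullable, giving gBi | gi.
R -> B: B nullable, giving B.
Unchanged (no nullable symbols): S -> i; B -> g; Q -> cg; R -> Qc; R -> c.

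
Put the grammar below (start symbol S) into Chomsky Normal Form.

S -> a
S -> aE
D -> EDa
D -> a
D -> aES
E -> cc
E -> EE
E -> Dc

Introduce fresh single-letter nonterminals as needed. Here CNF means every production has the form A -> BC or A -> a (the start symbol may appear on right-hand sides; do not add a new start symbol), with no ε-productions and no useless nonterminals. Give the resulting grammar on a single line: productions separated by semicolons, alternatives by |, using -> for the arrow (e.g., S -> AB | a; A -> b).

No ε-productions.
No unit productions to eliminate.
TERM: introduce A -> a, B -> c and substitute in every rule of length ≥2.
BIN: D -> AES becomes D -> AC, C -> ES; D -> EDA becomes D -> EF, F -> DA.

S -> a | AE; A -> a; B -> c; C -> ES; D -> a | AC | EF; E -> BB | DB | EE; F -> DA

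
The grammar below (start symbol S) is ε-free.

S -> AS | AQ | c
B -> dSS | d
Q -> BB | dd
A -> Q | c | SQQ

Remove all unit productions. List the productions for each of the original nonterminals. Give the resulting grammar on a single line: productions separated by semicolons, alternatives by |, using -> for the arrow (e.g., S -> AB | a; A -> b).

Unit productions: A->Q.
Unit pairs (A ⇒* B via units): (A,Q).
S: inherits non-unit rules of {S} → AQ | AS | c.
A: inherits non-unit rules of {A, Q} → BB | SQQ | c | dd.
B: inherits non-unit rules of {B} → d | dSS.
Q: inherits non-unit rules of {Q} → BB | dd.

S -> c | AQ | AS; A -> c | BB | dd | SQQ; B -> d | dSS; Q -> BB | dd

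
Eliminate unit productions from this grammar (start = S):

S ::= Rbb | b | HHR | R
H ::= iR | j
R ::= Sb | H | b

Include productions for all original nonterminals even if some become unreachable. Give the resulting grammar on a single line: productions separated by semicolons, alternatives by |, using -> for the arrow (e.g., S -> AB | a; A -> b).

S -> b | j | Sb | iR | HHR | Rbb; H -> j | iR; R -> b | j | Sb | iR

Unit productions: R->H, S->R.
Unit pairs (A ⇒* B via units): (R,H), (S,H), (S,R).
S: inherits non-unit rules of {H, R, S} → HHR | Rbb | Sb | b | iR | j.
H: inherits non-unit rules of {H} → iR | j.
R: inherits non-unit rules of {H, R} → Sb | b | iR | j.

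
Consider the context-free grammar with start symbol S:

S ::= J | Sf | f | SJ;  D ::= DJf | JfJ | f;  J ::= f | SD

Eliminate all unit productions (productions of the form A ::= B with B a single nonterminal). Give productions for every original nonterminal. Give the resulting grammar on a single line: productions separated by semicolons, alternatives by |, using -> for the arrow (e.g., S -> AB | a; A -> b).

Unit productions: S->J.
Unit pairs (A ⇒* B via units): (S,J).
S: inherits non-unit rules of {J, S} → SD | SJ | Sf | f.
D: inherits non-unit rules of {D} → DJf | JfJ | f.
J: inherits non-unit rules of {J} → SD | f.

S -> f | SD | SJ | Sf; D -> f | DJf | JfJ; J -> f | SD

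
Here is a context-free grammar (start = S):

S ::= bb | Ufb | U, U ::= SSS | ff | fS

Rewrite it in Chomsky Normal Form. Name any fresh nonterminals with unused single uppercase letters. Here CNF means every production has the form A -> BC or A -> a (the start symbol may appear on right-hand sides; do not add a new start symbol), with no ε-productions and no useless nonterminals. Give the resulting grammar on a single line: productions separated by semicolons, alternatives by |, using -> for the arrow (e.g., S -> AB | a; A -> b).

No ε-productions.
After unit-elimination: S -> bb | fS | ff | SSS | Ufb; U -> fS | ff | SSS.
TERM: introduce B -> b, A -> f and substitute in every rule of length ≥2.
BIN: S -> SSS becomes S -> SC, C -> SS; S -> UAB becomes S -> UD, D -> AB; U -> SSS becomes U -> SE, E -> SS.

S -> AA | AS | BB | SC | UD; A -> f; B -> b; C -> SS; D -> AB; E -> SS; U -> AA | AS | SE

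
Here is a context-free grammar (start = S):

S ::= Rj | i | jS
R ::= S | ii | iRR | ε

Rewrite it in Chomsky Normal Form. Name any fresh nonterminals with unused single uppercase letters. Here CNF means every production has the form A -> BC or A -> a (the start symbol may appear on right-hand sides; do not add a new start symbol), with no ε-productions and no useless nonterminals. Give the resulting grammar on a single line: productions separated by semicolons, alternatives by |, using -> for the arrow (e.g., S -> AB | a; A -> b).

S -> i | j | AS | RA; A -> j; B -> i; C -> RR; R -> i | j | AS | BB | BC | BR | RA

Nullable: {R}; after ε-elimination: S -> i | j | Rj | jS; R -> S | i | iR | ii | iRR.
After unit-elimination: S -> i | j | Rj | jS; R -> i | j | Rj | iR | ii | jS | iRR.
TERM: introduce B -> i, A -> j and substitute in every rule of length ≥2.
BIN: R -> BRR becomes R -> BC, C -> RR.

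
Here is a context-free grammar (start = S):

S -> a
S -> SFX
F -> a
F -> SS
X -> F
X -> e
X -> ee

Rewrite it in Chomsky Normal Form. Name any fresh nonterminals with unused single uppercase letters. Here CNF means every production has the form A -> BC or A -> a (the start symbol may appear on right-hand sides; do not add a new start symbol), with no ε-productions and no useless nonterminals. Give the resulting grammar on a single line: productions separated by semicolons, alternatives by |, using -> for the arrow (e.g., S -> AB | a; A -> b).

No ε-productions.
After unit-elimination: S -> a | SFX; F -> a | SS; X -> a | e | SS | ee.
TERM: introduce A -> e and substitute in every rule of length ≥2.
BIN: S -> SFX becomes S -> SB, B -> FX.

S -> a | SB; A -> e; B -> FX; F -> a | SS; X -> a | e | AA | SS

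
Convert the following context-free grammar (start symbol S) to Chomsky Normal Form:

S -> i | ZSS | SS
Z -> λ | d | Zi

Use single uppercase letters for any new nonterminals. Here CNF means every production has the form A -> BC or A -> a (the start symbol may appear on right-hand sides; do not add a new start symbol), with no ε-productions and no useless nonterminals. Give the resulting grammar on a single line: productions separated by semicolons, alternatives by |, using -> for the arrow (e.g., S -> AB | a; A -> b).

Nullable: {Z}; after ε-elimination: S -> i | SS | ZSS; Z -> d | i | Zi.
No unit productions to eliminate.
TERM: introduce A -> i and substitute in every rule of length ≥2.
BIN: S -> ZSS becomes S -> ZB, B -> SS.

S -> i | SS | ZB; A -> i; B -> SS; Z -> d | i | ZA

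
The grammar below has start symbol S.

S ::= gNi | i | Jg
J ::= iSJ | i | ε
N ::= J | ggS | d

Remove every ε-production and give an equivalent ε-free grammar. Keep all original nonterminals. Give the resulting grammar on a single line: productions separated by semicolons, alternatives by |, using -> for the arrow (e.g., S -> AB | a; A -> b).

S -> g | i | Jg | gi | gNi; J -> i | iS | iSJ; N -> J | d | ggS

Nullable set: {J, N}.
S -> Jg: J nullable, giving Jg | g.
S -> gNi: N nullable, giving gNi | gi.
Drop J -> ε.
J -> iSJ: J nullable, giving iS | iSJ.
N -> J: J nullable, giving J.
Unchanged (no nullable symbols): S -> i; J -> i; N -> d; N -> ggS.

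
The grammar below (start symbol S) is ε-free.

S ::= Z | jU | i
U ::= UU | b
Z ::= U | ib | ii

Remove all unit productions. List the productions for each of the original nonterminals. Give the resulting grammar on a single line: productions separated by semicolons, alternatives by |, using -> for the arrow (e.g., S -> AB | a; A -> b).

Unit productions: S->Z, Z->U.
Unit pairs (A ⇒* B via units): (S,U), (S,Z), (Z,U).
S: inherits non-unit rules of {S, U, Z} → UU | b | i | ib | ii | jU.
U: inherits non-unit rules of {U} → UU | b.
Z: inherits non-unit rules of {U, Z} → UU | b | ib | ii.

S -> b | i | UU | ib | ii | jU; U -> b | UU; Z -> b | UU | ib | ii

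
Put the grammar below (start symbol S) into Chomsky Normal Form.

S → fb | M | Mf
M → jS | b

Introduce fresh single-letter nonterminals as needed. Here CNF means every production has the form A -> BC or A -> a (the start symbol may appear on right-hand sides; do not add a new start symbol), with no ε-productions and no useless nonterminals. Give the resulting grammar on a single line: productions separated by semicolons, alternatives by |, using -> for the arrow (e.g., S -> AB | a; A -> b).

S -> b | AS | BC | MB; A -> j; B -> f; C -> b; M -> b | AS

No ε-productions.
After unit-elimination: S -> b | Mf | fb | jS; M -> b | jS.
TERM: introduce C -> b, B -> f, A -> j and substitute in every rule of length ≥2.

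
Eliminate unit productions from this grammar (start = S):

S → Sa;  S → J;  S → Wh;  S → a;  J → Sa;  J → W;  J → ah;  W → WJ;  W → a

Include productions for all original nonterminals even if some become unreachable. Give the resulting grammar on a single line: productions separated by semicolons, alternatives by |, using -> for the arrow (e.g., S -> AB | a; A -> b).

Unit productions: J->W, S->J.
Unit pairs (A ⇒* B via units): (J,W), (S,J), (S,W).
S: inherits non-unit rules of {J, S, W} → Sa | WJ | Wh | a | ah.
J: inherits non-unit rules of {J, W} → Sa | WJ | a | ah.
W: inherits non-unit rules of {W} → WJ | a.

S -> a | Sa | WJ | Wh | ah; J -> a | Sa | WJ | ah; W -> a | WJ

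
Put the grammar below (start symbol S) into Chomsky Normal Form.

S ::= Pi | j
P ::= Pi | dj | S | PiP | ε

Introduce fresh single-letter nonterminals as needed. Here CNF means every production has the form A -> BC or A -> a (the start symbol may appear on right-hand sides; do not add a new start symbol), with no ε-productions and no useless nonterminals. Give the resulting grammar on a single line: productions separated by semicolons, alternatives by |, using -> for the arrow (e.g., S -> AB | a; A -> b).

S -> i | j | PA; A -> i; B -> d; C -> j; D -> AP; P -> i | j | AP | BC | PA | PD

Nullable: {P}; after ε-elimination: S -> i | j | Pi; P -> S | i | Pi | dj | iP | PiP.
After unit-elimination: S -> i | j | Pi; P -> i | j | Pi | dj | iP | PiP.
TERM: introduce B -> d, A -> i, C -> j and substitute in every rule of length ≥2.
BIN: P -> PAP becomes P -> PD, D -> AP.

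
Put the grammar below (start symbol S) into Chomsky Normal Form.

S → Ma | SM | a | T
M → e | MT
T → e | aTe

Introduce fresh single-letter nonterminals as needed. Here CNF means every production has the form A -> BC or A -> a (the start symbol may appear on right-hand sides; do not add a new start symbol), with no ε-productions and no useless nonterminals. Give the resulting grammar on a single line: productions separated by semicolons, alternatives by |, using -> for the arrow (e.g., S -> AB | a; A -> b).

S -> a | e | AC | MA | SM; A -> a; B -> e; C -> TB; D -> TB; M -> e | MT; T -> e | AD

No ε-productions.
After unit-elimination: S -> a | e | Ma | SM | aTe; M -> e | MT; T -> e | aTe.
TERM: introduce A -> a, B -> e and substitute in every rule of length ≥2.
BIN: S -> ATB becomes S -> AC, C -> TB; T -> ATB becomes T -> AD, D -> TB.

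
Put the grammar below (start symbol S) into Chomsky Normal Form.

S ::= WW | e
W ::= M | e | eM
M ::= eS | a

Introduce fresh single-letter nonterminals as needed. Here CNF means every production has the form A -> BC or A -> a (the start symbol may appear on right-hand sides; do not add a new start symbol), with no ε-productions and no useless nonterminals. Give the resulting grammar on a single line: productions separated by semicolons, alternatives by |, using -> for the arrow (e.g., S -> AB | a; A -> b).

S -> e | WW; A -> e; M -> a | AS; W -> a | e | AM | AS

No ε-productions.
After unit-elimination: S -> e | WW; M -> a | eS; W -> a | e | eM | eS.
TERM: introduce A -> e and substitute in every rule of length ≥2.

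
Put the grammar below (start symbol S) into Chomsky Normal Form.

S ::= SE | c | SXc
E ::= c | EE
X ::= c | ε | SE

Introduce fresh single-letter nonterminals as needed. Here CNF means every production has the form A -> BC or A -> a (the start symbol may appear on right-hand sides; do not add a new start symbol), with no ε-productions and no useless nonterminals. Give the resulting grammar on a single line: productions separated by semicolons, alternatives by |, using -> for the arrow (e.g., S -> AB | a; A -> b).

Nullable: {X}; after ε-elimination: S -> c | SE | Sc | SXc; E -> c | EE; X -> c | SE.
No unit productions to eliminate.
TERM: introduce A -> c and substitute in every rule of length ≥2.
BIN: S -> SXA becomes S -> SB, B -> XA.

S -> c | SA | SB | SE; A -> c; B -> XA; E -> c | EE; X -> c | SE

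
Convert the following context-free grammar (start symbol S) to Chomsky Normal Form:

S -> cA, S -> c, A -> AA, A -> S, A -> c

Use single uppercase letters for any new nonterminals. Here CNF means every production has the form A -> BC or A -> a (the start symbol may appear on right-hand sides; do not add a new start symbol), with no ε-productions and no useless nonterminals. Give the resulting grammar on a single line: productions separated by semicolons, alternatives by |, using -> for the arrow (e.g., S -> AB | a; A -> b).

No ε-productions.
After unit-elimination: S -> c | cA; A -> c | AA | cA.
TERM: introduce B -> c and substitute in every rule of length ≥2.

S -> c | BA; A -> c | AA | BA; B -> c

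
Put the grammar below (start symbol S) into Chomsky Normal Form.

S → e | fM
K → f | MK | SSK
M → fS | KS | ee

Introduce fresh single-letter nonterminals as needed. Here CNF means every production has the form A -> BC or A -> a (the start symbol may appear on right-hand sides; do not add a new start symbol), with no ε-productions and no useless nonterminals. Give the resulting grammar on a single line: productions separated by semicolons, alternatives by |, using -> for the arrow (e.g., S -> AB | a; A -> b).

No ε-productions.
No unit productions to eliminate.
TERM: introduce A -> e, B -> f and substitute in every rule of length ≥2.
BIN: K -> SSK becomes K -> SC, C -> SK.

S -> e | BM; A -> e; B -> f; C -> SK; K -> f | MK | SC; M -> AA | BS | KS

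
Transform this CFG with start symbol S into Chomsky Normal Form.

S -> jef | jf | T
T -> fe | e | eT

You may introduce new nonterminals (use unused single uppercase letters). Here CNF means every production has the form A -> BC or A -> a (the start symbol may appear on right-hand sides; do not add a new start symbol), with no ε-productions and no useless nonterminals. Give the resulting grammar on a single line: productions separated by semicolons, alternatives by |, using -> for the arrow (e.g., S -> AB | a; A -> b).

S -> e | AT | BA | CB | CD; A -> e; B -> f; C -> j; D -> AB; T -> e | AT | BA

No ε-productions.
After unit-elimination: S -> e | eT | fe | jf | jef; T -> e | eT | fe.
TERM: introduce A -> e, B -> f, C -> j and substitute in every rule of length ≥2.
BIN: S -> CAB becomes S -> CD, D -> AB.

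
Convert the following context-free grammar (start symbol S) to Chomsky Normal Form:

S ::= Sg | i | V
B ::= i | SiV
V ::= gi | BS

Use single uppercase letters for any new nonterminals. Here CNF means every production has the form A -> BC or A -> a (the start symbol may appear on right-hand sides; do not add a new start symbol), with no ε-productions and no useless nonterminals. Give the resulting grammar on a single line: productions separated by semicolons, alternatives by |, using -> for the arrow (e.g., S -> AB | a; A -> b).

No ε-productions.
After unit-elimination: S -> i | BS | Sg | gi; B -> i | SiV; V -> BS | gi.
TERM: introduce C -> g, A -> i and substitute in every rule of length ≥2.
BIN: B -> SAV becomes B -> SD, D -> AV.

S -> i | BS | CA | SC; A -> i; B -> i | SD; C -> g; D -> AV; V -> BS | CA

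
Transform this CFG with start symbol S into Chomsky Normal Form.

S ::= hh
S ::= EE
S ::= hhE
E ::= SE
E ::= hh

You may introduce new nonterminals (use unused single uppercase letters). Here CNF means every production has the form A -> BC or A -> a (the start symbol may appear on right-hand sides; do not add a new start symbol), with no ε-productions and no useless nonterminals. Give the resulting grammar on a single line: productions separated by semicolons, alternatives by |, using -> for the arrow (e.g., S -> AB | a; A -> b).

No ε-productions.
No unit productions to eliminate.
TERM: introduce A -> h and substitute in every rule of length ≥2.
BIN: S -> AAE becomes S -> AB, B -> AE.

S -> AA | AB | EE; A -> h; B -> AE; E -> AA | SE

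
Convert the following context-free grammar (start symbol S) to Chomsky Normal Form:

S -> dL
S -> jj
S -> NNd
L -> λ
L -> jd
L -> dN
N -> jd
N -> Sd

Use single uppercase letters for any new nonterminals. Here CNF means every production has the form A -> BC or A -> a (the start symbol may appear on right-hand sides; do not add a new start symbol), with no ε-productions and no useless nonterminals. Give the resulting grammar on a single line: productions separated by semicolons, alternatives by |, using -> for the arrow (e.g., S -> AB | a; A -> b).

S -> d | AL | BB | NC; A -> d; B -> j; C -> NA; L -> AN | BA; N -> BA | SA

Nullable: {L}; after ε-elimination: S -> d | dL | jj | NNd; L -> dN | jd; N -> Sd | jd.
No unit productions to eliminate.
TERM: introduce A -> d, B -> j and substitute in every rule of length ≥2.
BIN: S -> NNA becomes S -> NC, C -> NA.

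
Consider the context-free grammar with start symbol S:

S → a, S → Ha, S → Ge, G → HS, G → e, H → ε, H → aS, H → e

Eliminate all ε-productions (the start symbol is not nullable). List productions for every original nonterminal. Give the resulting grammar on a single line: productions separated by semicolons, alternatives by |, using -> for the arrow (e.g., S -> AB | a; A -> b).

S -> a | Ge | Ha; G -> S | e | HS; H -> e | aS

Nullable set: {H}.
S -> Ha: H nullable, giving Ha | a.
G -> HS: H nullable, giving HS | S.
Drop H -> ε.
Unchanged (no nullable symbols): S -> Ge; S -> a; G -> e; H -> aS; H -> e.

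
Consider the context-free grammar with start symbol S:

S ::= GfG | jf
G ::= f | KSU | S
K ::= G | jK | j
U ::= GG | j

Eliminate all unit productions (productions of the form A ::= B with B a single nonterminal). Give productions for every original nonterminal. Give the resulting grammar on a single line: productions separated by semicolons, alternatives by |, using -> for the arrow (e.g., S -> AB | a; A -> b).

S -> jf | GfG; G -> f | jf | GfG | KSU; K -> f | j | jK | jf | GfG | KSU; U -> j | GG

Unit productions: G->S, K->G.
Unit pairs (A ⇒* B via units): (G,S), (K,G), (K,S).
S: inherits non-unit rules of {S} → GfG | jf.
G: inherits non-unit rules of {G, S} → GfG | KSU | f | jf.
K: inherits non-unit rules of {G, K, S} → GfG | KSU | f | j | jK | jf.
U: inherits non-unit rules of {U} → GG | j.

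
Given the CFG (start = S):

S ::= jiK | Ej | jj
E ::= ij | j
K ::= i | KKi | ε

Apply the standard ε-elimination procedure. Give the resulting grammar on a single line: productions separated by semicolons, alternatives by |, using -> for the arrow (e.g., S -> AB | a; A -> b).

S -> Ej | ji | jj | jiK; E -> j | ij; K -> i | Ki | KKi

Nullable set: {K}.
S -> jiK: K nullable, giving ji | jiK.
Drop K -> ε.
K -> KKi: K, K nullable, giving KKi | Ki | i.
Unchanged (no nullable symbols): S -> Ej; S -> jj; E -> ij; E -> j; K -> i.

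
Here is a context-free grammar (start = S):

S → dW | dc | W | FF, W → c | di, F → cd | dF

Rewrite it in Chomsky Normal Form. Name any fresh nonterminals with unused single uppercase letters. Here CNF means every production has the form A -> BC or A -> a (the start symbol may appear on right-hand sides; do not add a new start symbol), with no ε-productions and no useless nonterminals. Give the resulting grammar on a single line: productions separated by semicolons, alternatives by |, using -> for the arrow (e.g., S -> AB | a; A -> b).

No ε-productions.
After unit-elimination: S -> c | FF | dW | dc | di; F -> cd | dF; W -> c | di.
TERM: introduce A -> c, B -> d, C -> i and substitute in every rule of length ≥2.

S -> c | BA | BC | BW | FF; A -> c; B -> d; C -> i; F -> AB | BF; W -> c | BC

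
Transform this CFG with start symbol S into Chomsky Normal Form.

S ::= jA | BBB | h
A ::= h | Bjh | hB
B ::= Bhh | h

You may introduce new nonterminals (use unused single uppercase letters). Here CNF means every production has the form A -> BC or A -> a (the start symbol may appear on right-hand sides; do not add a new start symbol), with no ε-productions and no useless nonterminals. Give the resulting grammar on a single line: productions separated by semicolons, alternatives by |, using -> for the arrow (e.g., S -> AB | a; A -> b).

No ε-productions.
No unit productions to eliminate.
TERM: introduce D -> h, C -> j and substitute in every rule of length ≥2.
BIN: A -> BCD becomes A -> BE, E -> CD; B -> BDD becomes B -> BF, F -> DD; S -> BBB becomes S -> BG, G -> BB.

S -> h | BG | CA; A -> h | BE | DB; B -> h | BF; C -> j; D -> h; E -> CD; F -> DD; G -> BB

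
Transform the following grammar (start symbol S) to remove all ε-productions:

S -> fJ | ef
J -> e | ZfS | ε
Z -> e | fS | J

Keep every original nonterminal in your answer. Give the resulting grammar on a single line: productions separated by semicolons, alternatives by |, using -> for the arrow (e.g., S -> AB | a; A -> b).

S -> f | ef | fJ; J -> e | fS | ZfS; Z -> J | e | fS

Nullable set: {J, Z}.
S -> fJ: J nullable, giving f | fJ.
Drop J -> ε.
J -> ZfS: Z nullable, giving ZfS | fS.
Z -> J: J nullable, giving J.
Unchanged (no nullable symbols): S -> ef; J -> e; Z -> e; Z -> fS.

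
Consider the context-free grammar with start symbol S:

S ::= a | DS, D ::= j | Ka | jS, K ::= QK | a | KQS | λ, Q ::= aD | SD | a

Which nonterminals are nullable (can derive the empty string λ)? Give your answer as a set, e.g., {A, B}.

{K}

Directly nullable (have an ε-rule): {K}.
Not nullable: D, Q, S — each has a terminal in every rule's right-hand side or depends on a non-nullable symbol.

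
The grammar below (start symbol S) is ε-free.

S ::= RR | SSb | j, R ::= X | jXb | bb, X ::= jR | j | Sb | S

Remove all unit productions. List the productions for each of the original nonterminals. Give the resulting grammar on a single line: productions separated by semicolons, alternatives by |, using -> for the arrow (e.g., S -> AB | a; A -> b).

Unit productions: R->X, X->S.
Unit pairs (A ⇒* B via units): (R,S), (R,X), (X,S).
S: inherits non-unit rules of {S} → RR | SSb | j.
R: inherits non-unit rules of {R, S, X} → RR | SSb | Sb | bb | j | jR | jXb.
X: inherits non-unit rules of {S, X} → RR | SSb | Sb | j | jR.

S -> j | RR | SSb; R -> j | RR | Sb | bb | jR | SSb | jXb; X -> j | RR | Sb | jR | SSb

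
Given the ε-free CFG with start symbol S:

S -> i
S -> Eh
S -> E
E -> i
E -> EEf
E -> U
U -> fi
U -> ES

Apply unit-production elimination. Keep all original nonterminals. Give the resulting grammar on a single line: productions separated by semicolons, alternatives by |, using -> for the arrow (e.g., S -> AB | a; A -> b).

S -> i | ES | Eh | fi | EEf; E -> i | ES | fi | EEf; U -> ES | fi

Unit productions: E->U, S->E.
Unit pairs (A ⇒* B via units): (E,U), (S,E), (S,U).
S: inherits non-unit rules of {E, S, U} → EEf | ES | Eh | fi | i.
E: inherits non-unit rules of {E, U} → EEf | ES | fi | i.
U: inherits non-unit rules of {U} → ES | fi.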